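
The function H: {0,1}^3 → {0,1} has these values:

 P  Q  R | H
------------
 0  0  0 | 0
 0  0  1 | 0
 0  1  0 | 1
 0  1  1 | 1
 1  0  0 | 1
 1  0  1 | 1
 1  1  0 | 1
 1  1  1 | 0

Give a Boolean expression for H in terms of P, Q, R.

There are just 3 zero rows: (0,0,0), (0,0,1), (1,1,1). Their minterms are ¬P·¬Q·¬R, ¬P·¬Q·R, P·Q·R; the OR of those covers precisely the 0-outputs, and negating it yields H.

H(P, Q, R) = NOT ((((NOT P AND NOT Q) AND NOT R) OR ((NOT P AND NOT Q) AND R)) OR ((P AND Q) AND R))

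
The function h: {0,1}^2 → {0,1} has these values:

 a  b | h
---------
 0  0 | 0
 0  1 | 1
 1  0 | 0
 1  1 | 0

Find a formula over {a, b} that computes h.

h(a, b) = a' · b

1 only at (0,1): NOT a AND b.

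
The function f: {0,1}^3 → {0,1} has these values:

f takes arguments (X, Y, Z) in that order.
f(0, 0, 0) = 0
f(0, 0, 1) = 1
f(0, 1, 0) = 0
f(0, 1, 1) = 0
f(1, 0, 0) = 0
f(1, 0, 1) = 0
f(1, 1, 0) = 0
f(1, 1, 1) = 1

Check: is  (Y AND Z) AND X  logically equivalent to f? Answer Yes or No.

Check the formula against f row by row:
  X=0, Y=0, Z=0: formula gives 0, f = 0 ✓
  X=0, Y=0, Z=1: formula gives 0, but f = 1 ✗
A single disagreement suffices: at (0,0,1) they differ, so the formula does not compute f.

No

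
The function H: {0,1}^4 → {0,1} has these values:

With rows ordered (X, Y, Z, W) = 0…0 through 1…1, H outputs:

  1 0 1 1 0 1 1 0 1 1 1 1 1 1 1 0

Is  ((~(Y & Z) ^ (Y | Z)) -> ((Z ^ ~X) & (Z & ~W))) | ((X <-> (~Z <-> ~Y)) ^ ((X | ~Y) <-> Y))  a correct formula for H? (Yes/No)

Evaluate ((~(Y & Z) ^ (Y | Z)) -> ((Z ^ ~X) & (Z & ~W))) | ((X <-> (~Z <-> ~Y)) ^ ((X | ~Y) <-> Y)) on each row and compare to H:
  X=0, Y=0, Z=0, W=0: formula gives 0, but H = 1 ✗
Since they disagree at (0,0,0,0), the expression is not a correct formula for H.

No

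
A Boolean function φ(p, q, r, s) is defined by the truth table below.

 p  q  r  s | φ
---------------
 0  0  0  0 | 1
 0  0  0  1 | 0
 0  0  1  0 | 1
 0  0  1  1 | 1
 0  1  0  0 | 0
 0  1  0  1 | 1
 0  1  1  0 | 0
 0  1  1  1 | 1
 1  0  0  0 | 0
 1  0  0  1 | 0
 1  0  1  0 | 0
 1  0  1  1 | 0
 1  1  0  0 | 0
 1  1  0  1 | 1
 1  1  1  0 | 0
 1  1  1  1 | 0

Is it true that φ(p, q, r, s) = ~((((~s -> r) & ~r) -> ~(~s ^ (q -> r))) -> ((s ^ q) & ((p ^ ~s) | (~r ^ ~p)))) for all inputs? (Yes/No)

Evaluate ~((((~s -> r) & ~r) -> ~(~s ^ (q -> r))) -> ((s ^ q) & ((p ^ ~s) | (~r ^ ~p)))) on each row and compare to φ:
  p=0, q=0, r=0, s=0: formula gives 1, φ = 1 ✓
  p=0, q=0, r=0, s=1: formula gives 0, φ = 0 ✓
  p=0, q=0, r=1, s=0: formula gives 1, φ = 1 ✓
  p=0, q=0, r=1, s=1: formula gives 0, but φ = 1 ✗
Row (0,0,1,1) is a counterexample, so the formula is not equivalent to φ.

No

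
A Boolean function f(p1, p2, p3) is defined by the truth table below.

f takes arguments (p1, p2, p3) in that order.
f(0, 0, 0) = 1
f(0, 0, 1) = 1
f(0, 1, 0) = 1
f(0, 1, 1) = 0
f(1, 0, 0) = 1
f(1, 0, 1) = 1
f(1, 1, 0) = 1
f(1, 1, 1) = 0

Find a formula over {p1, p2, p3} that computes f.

f(p1, p2, p3) = (((p1' · p2) · p3) + ((p1 · p2) · p3))'

The 0-rows are (0,1,1), (1,1,1). Take each as a conjunction (¬p1·p2·p3, p1·p2·p3), form their disjunction, and complement — that gives a formula that is 1 everywhere f is.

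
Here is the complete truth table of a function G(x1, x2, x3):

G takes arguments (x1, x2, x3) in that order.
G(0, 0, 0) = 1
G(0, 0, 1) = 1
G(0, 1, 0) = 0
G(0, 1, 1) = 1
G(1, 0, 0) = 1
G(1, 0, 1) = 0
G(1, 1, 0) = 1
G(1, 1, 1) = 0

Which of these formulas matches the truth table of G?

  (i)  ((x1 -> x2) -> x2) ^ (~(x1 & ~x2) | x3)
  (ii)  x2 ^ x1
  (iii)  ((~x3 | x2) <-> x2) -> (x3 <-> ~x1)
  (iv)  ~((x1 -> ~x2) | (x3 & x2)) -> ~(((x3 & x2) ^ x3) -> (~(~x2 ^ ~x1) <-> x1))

(i) disagrees with G on (0,1,1) (formula → 0, table → 1); rule it out.
(ii) disagrees with G on (0,0,0) (formula → 0, table → 1); rule it out.
(iv) disagrees with G on (0,1,0) (formula → 1, table → 0); rule it out.
(iii) is the remaining candidate, and it agrees with G on all 8 inputs.

iii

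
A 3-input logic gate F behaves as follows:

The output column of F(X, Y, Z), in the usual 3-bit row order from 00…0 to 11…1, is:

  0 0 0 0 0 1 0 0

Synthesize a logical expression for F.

F(X, Y, Z) = (X · Y') · Z

F is 1 on exactly one input, (1,0,1), whose minterm is X·¬Y·Z. So F is just that conjunction.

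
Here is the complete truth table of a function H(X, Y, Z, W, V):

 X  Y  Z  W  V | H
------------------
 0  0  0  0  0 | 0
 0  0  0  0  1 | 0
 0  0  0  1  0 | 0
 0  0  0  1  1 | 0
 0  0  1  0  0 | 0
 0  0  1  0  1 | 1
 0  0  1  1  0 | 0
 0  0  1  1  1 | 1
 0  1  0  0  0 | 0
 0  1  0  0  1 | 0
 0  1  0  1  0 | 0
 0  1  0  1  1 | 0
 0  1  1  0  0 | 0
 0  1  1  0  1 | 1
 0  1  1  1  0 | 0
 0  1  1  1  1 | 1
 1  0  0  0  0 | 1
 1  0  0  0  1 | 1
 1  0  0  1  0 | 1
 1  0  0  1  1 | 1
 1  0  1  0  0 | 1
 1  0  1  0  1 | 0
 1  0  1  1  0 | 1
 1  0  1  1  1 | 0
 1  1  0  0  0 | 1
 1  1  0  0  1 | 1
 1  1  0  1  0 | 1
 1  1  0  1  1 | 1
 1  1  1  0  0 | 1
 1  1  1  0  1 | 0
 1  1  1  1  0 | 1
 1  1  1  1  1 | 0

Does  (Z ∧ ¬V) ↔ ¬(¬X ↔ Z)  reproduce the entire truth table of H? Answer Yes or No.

Test each input against both H and the formula:
  X=0, Y=0, Z=0, W=0, V=0: formula gives 0, H = 0 ✓
  X=0, Y=0, Z=0, W=0, V=1: formula gives 0, H = 0 ✓
  X=0, Y=0, Z=0, W=1, V=0: formula gives 0, H = 0 ✓
  X=0, Y=0, Z=0, W=1, V=1: formula gives 0, H = 0 ✓
  …and likewise for the remaining 28 rows.
No disagreement on any input; they are logically equivalent.

Yes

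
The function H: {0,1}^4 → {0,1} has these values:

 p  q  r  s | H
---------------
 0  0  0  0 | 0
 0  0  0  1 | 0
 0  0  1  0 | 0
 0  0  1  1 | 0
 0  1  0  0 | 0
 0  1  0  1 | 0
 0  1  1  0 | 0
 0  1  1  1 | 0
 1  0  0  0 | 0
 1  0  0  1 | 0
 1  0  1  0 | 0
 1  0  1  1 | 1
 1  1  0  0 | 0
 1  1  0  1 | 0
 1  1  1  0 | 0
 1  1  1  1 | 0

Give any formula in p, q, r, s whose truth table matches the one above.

Only row (1,0,1,1) gives 1. That row's minterm p·¬q·r·s is H directly.

H(p, q, r, s) = ((p ∧ ¬q) ∧ r) ∧ s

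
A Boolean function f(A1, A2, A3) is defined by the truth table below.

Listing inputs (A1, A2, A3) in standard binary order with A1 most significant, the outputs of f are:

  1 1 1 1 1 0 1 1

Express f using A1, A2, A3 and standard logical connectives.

f(A1, A2, A3) = ((A1 · A2') · A3)'

Only row (1,0,1) gives 0. So f is 1 everywhere except there — the complement of the minterm A1·¬A2·A3.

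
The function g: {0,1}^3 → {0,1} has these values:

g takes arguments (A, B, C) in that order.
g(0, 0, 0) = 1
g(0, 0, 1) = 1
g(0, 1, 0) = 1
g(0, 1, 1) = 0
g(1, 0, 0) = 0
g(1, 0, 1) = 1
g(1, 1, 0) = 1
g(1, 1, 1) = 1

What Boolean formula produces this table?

g(A, B, C) = (((A' · B) · C) + ((A · B') · C'))'

There are just 2 zero rows: (0,1,1), (1,0,0). Their minterms are ¬A·B·C, A·¬B·¬C; the OR of those covers precisely the 0-outputs, and negating it yields g.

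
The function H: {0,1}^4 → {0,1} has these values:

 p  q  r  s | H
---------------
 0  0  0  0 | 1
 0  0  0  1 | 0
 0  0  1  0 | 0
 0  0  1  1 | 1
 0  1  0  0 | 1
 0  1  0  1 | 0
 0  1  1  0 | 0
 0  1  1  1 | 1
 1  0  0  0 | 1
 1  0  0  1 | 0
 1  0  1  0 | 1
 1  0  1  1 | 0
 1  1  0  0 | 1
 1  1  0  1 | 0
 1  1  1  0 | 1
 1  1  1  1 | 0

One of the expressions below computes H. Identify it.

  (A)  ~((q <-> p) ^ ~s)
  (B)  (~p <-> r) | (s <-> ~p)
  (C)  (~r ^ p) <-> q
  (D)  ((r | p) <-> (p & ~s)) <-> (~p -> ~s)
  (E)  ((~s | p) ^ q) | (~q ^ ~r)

(A) fails at (0,0,1,0): the formula yields 1, H is 0.
(B) fails at (0,0,0,0): the formula yields 0, H is 1.
(C) fails at (0,0,0,0): the formula yields 0, H is 1.
(E) fails at (0,0,1,0): the formula yields 1, H is 0.
Only (D) survives; checking it on all 16 rows confirms it matches H.

D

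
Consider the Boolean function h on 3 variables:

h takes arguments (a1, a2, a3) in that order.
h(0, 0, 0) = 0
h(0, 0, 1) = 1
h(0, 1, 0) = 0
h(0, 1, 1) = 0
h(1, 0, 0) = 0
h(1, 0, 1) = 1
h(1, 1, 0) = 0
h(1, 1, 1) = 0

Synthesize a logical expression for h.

h(a1, a2, a3) = ((~a1 & ~a2) & a3) | ((a1 & ~a2) & a3)

Collect the rows where h=1 — (0,0,1), (1,0,1) — and write one minterm per row: ¬a1·¬a2·a3, a1·¬a2·a3. Their union (logical OR) reproduces the table exactly.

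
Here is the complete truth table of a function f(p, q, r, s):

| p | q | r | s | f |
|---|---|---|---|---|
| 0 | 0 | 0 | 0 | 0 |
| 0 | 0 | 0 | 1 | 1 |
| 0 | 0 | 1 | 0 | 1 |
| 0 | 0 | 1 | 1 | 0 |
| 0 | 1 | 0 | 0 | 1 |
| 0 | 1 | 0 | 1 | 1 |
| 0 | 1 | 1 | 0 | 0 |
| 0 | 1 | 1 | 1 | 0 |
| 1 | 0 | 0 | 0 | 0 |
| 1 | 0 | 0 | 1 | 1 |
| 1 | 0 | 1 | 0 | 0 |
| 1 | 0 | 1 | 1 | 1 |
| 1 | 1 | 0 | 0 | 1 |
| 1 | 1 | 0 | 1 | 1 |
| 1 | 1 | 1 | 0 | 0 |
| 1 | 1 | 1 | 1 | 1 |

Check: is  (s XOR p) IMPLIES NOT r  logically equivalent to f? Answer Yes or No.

Test each input against both f and the formula:
  p=0, q=0, r=0, s=0: formula gives 1, but f = 0 ✗
Row (0,0,0,0) is a counterexample, so the formula is not equivalent to f.

No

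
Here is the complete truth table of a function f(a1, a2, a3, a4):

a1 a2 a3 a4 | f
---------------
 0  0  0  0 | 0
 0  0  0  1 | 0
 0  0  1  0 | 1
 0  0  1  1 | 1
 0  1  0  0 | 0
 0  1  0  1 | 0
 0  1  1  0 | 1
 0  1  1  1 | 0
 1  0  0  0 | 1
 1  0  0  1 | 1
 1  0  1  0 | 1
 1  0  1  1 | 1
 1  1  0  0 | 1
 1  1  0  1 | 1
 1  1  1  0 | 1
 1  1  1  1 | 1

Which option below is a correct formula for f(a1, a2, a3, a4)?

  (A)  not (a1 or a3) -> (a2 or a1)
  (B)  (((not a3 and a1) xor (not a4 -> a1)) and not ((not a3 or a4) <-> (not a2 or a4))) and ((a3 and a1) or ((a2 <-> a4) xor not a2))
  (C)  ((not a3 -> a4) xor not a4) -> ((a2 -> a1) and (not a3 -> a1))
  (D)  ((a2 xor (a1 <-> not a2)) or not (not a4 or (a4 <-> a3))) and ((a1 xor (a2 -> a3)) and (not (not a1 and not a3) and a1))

(A) fails at (0,1,0,0): the formula yields 1, f is 0.
(B) fails at (0,0,1,0): the formula yields 0, f is 1.
(D) fails at (0,0,1,0): the formula yields 0, f is 1.
Only (C) survives; checking it on all 16 rows confirms it matches f.

C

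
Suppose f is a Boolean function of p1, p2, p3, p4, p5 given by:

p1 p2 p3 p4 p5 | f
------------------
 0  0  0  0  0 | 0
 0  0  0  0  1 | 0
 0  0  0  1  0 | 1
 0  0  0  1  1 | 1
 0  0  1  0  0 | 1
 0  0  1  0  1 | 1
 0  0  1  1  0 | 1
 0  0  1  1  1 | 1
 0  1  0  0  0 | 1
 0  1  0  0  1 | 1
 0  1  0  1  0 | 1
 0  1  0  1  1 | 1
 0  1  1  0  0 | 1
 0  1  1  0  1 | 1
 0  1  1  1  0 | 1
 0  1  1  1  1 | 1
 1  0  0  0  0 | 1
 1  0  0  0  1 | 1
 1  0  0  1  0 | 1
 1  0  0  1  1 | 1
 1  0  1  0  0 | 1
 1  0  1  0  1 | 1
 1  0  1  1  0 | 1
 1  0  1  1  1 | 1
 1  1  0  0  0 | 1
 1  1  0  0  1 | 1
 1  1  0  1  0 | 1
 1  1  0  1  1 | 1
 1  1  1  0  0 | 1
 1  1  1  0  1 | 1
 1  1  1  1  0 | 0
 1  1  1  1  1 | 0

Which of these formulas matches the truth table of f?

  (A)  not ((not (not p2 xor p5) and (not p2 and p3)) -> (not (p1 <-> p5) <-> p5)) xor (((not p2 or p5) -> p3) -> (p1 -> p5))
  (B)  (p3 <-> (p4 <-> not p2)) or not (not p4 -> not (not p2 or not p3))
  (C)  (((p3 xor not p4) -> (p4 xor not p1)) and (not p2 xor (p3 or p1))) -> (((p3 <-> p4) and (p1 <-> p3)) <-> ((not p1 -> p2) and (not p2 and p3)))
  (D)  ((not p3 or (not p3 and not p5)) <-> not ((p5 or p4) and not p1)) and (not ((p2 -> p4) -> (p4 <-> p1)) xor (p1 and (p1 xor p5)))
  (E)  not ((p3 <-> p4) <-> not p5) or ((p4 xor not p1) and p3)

(A): at (0,0,0,0,0) it gives 1, but f = 0 — eliminated.
(B): at (0,0,0,0,0) it gives 1, but f = 0 — eliminated.
(D): at (0,0,0,1,0) it gives 0, but f = 1 — eliminated.
(E): at (0,0,0,0,1) it gives 1, but f = 0 — eliminated.
That leaves (C). Evaluating it on every row reproduces the table of f exactly.

C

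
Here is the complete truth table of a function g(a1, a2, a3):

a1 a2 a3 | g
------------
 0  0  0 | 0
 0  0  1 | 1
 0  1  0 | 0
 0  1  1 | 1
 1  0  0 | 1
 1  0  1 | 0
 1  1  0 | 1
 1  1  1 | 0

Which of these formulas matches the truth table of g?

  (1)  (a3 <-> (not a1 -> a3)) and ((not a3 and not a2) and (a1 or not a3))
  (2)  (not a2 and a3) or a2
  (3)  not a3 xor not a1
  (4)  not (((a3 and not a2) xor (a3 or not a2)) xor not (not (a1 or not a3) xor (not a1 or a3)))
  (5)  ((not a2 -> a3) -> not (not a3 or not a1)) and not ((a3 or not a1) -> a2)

(1) disagrees with g on (0,0,0) (formula → 1, table → 0); rule it out.
(2) disagrees with g on (0,1,0) (formula → 1, table → 0); rule it out.
(4) disagrees with g on (0,0,1) (formula → 0, table → 1); rule it out.
(5) disagrees with g on (0,0,0) (formula → 1, table → 0); rule it out.
(3) is the remaining candidate, and it agrees with g on all 8 inputs.

3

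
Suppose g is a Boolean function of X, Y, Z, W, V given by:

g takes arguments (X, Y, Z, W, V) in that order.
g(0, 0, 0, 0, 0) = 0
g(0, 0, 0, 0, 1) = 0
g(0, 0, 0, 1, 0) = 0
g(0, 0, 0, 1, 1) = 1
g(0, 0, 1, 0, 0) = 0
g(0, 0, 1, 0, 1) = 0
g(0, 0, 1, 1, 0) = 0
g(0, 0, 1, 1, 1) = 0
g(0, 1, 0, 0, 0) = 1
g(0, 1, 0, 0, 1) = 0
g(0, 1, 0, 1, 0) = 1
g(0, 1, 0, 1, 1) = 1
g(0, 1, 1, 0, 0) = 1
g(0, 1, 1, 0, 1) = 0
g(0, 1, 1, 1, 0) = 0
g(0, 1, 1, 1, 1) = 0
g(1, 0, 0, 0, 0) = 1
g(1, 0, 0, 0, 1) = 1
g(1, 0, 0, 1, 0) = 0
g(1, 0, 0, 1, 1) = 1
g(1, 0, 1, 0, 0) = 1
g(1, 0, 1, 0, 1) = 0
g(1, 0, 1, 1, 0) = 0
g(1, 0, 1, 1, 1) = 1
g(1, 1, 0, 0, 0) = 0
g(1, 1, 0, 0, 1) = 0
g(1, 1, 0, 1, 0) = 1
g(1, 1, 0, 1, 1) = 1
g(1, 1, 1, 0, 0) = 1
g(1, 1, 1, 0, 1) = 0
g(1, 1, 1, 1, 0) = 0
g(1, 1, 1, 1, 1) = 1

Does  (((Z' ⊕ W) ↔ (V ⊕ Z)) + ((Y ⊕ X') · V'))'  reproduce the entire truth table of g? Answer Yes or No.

No

Check the formula against g row by row:
  X=0, Y=0, Z=0, W=0, V=0: formula gives 0, g = 0 ✓
  X=0, Y=0, Z=0, W=0, V=1: formula gives 0, g = 0 ✓
  X=0, Y=0, Z=0, W=1, V=0: formula gives 0, g = 0 ✓
  X=0, Y=0, Z=0, W=1, V=1: formula gives 1, g = 1 ✓
  …
  X=0, Y=0, Z=1, W=1, V=1: formula gives 1, but g = 0 ✗
Since they disagree at (0,0,1,1,1), the expression is not a correct formula for g.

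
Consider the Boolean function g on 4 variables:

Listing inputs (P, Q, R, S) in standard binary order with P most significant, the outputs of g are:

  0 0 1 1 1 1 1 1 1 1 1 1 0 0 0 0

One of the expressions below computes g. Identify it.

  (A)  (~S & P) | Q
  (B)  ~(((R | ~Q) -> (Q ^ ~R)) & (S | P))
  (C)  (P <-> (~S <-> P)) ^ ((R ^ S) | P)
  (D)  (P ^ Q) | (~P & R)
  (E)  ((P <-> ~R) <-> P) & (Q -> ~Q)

(A) fails at (0,0,1,0): the formula yields 0, g is 1.
(B) fails at (0,0,0,0): the formula yields 1, g is 0.
(C) fails at (0,0,0,0): the formula yields 1, g is 0.
(E) fails at (0,0,0,0): the formula yields 1, g is 0.
(D) is the remaining candidate, and it agrees with g on all 16 inputs.

D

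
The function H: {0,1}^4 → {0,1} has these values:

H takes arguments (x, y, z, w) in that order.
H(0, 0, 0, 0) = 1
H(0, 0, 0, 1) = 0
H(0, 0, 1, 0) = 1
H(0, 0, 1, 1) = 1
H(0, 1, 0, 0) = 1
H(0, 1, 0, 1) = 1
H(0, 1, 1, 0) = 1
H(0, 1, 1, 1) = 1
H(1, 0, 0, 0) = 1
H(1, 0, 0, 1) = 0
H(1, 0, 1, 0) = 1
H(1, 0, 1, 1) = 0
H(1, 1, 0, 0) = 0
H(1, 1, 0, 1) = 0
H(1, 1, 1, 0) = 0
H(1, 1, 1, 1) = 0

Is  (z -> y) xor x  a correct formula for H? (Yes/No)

Test each input against both H and the formula:
  x=0, y=0, z=0, w=0: formula gives 1, H = 1 ✓
  x=0, y=0, z=0, w=1: formula gives 1, but H = 0 ✗
Since they disagree at (0,0,0,1), the expression is not a correct formula for H.

No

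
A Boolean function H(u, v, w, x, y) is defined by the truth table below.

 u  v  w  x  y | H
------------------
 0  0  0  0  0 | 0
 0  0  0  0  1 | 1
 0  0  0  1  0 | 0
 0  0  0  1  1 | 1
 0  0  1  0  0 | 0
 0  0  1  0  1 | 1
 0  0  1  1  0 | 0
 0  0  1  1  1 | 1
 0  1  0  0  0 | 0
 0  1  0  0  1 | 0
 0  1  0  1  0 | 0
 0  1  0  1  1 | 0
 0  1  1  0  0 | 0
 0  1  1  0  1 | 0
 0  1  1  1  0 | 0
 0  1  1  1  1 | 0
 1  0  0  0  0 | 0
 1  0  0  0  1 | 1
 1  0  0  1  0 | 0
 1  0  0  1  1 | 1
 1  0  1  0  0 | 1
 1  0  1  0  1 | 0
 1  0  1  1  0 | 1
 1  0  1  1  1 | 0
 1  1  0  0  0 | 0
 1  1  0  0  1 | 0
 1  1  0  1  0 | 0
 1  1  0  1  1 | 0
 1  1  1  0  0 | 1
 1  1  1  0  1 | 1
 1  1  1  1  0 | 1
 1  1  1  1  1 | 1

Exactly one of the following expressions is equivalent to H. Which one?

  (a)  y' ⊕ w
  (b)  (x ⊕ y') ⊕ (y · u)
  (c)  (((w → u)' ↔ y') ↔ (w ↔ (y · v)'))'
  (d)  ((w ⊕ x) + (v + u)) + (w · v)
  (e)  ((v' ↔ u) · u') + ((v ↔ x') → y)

c

(a) disagrees with H on (0,0,0,0,0) (formula → 1, table → 0); rule it out.
(b) disagrees with H on (0,0,0,0,0) (formula → 1, table → 0); rule it out.
(d) disagrees with H on (0,0,0,0,1) (formula → 0, table → 1); rule it out.
(e) disagrees with H on (0,0,0,0,0) (formula → 1, table → 0); rule it out.
That leaves (c). Evaluating it on every row reproduces the table of H exactly.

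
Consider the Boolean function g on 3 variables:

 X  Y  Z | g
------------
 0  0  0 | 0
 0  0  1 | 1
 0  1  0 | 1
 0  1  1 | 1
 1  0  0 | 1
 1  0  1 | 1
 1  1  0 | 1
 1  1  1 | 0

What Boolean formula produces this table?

g(X, Y, Z) = NOT (((NOT X AND NOT Y) AND NOT Z) OR ((X AND Y) AND Z))

The 0-rows are (0,0,0), (1,1,1). Take each as a conjunction (¬X·¬Y·¬Z, X·Y·Z), form their disjunction, and complement — that gives a formula that is 1 everywhere g is.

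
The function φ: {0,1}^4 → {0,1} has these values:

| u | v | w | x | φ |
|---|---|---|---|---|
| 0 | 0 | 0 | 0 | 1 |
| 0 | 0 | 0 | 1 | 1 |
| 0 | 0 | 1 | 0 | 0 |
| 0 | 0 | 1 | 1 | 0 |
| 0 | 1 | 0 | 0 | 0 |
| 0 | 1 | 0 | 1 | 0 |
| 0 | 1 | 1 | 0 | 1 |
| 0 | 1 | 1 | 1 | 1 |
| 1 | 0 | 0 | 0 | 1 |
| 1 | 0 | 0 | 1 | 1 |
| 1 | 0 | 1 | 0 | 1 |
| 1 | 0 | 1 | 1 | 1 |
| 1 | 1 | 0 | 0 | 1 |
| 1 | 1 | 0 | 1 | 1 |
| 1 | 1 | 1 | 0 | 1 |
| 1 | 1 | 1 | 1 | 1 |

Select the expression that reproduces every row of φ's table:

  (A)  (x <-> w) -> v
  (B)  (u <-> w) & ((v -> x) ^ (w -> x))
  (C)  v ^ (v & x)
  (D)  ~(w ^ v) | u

D

(A) fails at (0,0,0,0): the formula yields 0, φ is 1.
(B) fails at (0,0,0,0): the formula yields 0, φ is 1.
(C) fails at (0,0,0,0): the formula yields 0, φ is 1.
Only (D) survives; checking it on all 16 rows confirms it matches φ.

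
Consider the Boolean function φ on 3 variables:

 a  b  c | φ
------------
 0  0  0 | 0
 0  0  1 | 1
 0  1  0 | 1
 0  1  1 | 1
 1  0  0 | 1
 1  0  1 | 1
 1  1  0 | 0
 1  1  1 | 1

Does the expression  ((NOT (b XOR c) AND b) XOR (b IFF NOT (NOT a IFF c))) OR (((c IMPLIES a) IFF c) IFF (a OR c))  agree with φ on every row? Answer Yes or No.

Evaluate ((NOT (b XOR c) AND b) XOR (b IFF NOT (NOT a IFF c))) OR (((c IMPLIES a) IFF c) IFF (a OR c)) on each row and compare to φ:
  a=0, b=0, c=0: formula gives 1, but φ = 0 ✗
A single disagreement suffices: at (0,0,0) they differ, so the formula does not compute φ.

No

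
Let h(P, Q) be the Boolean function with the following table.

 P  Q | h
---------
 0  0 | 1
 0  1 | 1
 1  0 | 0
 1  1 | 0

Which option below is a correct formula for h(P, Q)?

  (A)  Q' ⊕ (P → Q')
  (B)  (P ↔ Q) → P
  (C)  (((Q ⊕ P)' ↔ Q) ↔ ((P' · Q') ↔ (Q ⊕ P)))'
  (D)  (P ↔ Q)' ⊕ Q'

(A) disagrees with h on (0,0) (formula → 0, table → 1); rule it out.
(B) disagrees with h on (0,0) (formula → 0, table → 1); rule it out.
(C) disagrees with h on (0,0) (formula → 0, table → 1); rule it out.
That leaves (D). Evaluating it on every row reproduces the table of h exactly.

D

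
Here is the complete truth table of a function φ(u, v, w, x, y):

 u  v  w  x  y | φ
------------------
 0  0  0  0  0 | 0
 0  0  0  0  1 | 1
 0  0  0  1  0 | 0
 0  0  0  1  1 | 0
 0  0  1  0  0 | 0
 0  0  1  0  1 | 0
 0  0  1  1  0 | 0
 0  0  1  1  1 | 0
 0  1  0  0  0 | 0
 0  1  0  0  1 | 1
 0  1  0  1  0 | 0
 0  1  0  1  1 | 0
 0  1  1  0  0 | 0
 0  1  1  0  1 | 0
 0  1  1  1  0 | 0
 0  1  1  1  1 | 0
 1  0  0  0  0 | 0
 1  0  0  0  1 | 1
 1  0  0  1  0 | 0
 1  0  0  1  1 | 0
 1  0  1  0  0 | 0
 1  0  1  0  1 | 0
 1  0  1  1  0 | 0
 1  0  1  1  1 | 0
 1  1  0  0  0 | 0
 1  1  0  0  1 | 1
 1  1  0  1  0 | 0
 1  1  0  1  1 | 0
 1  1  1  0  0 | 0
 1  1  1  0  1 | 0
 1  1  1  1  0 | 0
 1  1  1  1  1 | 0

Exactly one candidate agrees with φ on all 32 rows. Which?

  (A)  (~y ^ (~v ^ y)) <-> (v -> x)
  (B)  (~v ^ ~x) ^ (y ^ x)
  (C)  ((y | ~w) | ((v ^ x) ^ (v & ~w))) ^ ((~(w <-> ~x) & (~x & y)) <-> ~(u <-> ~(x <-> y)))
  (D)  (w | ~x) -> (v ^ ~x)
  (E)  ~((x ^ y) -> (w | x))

(A) disagrees with φ on (0,0,0,0,1) (formula → 0, table → 1); rule it out.
(B) disagrees with φ on (0,0,0,1,1) (formula → 1, table → 0); rule it out.
(C) disagrees with φ on (0,0,0,0,1) (formula → 0, table → 1); rule it out.
(D) disagrees with φ on (0,0,0,0,0) (formula → 1, table → 0); rule it out.
Only (E) survives; checking it on all 32 rows confirms it matches φ.

E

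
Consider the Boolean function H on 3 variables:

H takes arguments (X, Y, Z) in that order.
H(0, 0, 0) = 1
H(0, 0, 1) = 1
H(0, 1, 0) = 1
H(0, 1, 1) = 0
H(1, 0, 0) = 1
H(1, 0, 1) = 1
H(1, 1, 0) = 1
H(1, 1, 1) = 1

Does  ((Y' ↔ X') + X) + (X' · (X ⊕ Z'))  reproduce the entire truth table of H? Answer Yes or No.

Yes

Check the formula against H row by row:
  X=0, Y=0, Z=0: formula gives 1, H = 1 ✓
  X=0, Y=0, Z=1: formula gives 1, H = 1 ✓
  X=0, Y=1, Z=0: formula gives 1, H = 1 ✓
  X=0, Y=1, Z=1: formula gives 0, H = 0 ✓
  X=1, Y=0, Z=0: formula gives 1, H = 1 ✓
  … (the remaining 3 rows also agree.)
Every row agrees, so the formula is equivalent.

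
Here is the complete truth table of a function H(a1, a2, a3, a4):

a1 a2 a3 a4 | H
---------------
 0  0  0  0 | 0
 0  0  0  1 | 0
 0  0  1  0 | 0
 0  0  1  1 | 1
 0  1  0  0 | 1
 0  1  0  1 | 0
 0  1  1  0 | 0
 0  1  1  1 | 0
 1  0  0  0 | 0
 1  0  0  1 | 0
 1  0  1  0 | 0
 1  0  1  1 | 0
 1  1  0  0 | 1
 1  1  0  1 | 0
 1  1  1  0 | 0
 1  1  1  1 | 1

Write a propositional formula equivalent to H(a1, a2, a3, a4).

The 1-rows are (0,0,1,1), (0,1,0,0), (1,1,0,0), (1,1,1,1). Each contributes one minterm — ¬a1·¬a2·a3·a4; ¬a1·a2·¬a3·¬a4; a1·a2·¬a3·¬a4; a1·a2·a3·a4 — and their disjunction is a sum-of-products form of H.

H(a1, a2, a3, a4) = (((((a1' · a2') · a3) · a4) + (((a1' · a2) · a3') · a4')) + (((a1 · a2) · a3') · a4')) + (((a1 · a2) · a3) · a4)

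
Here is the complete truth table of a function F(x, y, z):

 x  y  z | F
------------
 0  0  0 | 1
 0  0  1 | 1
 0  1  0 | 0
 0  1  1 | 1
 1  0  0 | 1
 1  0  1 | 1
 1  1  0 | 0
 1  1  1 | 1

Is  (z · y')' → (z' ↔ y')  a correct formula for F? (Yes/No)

Check the formula against F row by row:
  x=0, y=0, z=0: formula gives 1, F = 1 ✓
  x=0, y=0, z=1: formula gives 1, F = 1 ✓
  x=0, y=1, z=0: formula gives 0, F = 0 ✓
  x=0, y=1, z=1: formula gives 1, F = 1 ✓
  x=1, y=0, z=0: formula gives 1, F = 1 ✓
  …and likewise for the remaining 3 rows.
Every row agrees, so the formula is equivalent.

Yes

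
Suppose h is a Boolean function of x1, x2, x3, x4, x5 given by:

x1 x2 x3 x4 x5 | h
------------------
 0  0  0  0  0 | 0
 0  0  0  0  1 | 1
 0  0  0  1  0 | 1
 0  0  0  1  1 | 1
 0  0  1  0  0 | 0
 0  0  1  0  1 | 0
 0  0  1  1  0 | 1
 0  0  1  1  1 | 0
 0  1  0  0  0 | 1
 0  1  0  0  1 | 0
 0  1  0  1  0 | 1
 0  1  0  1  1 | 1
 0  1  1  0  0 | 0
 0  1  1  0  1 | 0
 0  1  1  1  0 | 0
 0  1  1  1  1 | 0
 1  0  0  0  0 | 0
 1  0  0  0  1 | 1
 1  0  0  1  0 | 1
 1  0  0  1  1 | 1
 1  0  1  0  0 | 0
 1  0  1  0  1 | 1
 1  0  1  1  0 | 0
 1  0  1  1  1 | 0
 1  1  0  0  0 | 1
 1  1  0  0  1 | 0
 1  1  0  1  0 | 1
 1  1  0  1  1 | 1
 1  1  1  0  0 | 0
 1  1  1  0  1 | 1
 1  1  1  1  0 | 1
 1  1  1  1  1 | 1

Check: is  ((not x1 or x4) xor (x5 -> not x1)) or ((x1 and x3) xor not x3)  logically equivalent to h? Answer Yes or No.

No

Test each input against both h and the formula:
  x1=0, x2=0, x3=0, x4=0, x5=0: formula gives 1, but h = 0 ✗
A single disagreement suffices: at (0,0,0,0,0) they differ, so the formula does not compute h.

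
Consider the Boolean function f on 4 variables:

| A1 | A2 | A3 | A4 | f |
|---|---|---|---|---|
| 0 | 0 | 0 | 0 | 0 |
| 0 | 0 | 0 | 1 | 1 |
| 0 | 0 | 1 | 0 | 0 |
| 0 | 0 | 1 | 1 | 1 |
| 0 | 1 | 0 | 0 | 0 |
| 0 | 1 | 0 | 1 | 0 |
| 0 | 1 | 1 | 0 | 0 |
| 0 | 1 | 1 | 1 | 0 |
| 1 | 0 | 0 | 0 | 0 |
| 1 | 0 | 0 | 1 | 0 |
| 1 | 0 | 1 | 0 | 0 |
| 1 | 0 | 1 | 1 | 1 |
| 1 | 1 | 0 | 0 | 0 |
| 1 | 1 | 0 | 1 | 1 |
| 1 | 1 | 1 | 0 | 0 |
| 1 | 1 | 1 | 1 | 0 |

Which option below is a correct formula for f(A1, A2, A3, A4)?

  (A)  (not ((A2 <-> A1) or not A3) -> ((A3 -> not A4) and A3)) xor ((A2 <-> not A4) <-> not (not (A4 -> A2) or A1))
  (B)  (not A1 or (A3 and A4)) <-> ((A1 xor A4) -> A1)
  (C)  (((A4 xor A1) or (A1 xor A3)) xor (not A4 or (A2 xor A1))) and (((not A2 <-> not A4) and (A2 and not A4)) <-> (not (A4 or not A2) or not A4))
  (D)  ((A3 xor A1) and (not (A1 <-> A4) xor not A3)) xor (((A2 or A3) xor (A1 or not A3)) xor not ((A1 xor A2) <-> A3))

C

(A): at (0,0,0,0) it gives 1, but f = 0 — eliminated.
(B): at (0,0,0,0) it gives 1, but f = 0 — eliminated.
(D): at (0,0,0,0) it gives 1, but f = 0 — eliminated.
That leaves (C). Evaluating it on every row reproduces the table of f exactly.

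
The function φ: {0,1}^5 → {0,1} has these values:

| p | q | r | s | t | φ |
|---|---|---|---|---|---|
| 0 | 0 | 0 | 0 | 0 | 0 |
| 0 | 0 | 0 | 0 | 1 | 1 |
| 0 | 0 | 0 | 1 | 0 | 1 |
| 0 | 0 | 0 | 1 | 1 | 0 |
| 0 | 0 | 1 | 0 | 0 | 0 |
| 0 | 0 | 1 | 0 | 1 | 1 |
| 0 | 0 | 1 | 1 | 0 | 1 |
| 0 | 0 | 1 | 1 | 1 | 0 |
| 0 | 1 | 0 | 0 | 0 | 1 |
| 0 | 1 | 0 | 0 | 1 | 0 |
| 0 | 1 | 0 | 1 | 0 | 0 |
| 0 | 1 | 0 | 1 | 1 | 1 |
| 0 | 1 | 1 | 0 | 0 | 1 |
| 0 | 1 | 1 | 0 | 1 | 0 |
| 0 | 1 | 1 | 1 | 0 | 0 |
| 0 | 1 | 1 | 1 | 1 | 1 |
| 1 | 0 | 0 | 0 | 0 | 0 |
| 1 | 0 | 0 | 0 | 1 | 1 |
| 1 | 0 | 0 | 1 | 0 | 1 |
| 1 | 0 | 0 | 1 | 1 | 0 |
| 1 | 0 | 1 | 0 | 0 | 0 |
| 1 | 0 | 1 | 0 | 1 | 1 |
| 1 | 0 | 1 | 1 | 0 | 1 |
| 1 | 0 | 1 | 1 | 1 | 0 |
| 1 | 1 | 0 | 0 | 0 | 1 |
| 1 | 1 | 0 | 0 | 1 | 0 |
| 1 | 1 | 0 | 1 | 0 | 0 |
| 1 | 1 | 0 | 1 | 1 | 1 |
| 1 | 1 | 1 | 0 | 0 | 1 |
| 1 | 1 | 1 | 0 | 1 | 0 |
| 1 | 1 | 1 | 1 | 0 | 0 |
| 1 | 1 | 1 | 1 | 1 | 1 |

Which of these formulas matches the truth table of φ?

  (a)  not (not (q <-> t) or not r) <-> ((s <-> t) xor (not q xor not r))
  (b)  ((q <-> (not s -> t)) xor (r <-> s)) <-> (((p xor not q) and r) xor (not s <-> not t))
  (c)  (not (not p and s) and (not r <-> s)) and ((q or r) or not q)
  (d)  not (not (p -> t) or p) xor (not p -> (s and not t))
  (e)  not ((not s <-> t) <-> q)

(a) disagrees with φ on (0,0,1,0,1) (formula → 0, table → 1); rule it out.
(b) disagrees with φ on (0,0,0,0,1) (formula → 0, table → 1); rule it out.
(c) disagrees with φ on (0,0,0,0,1) (formula → 0, table → 1); rule it out.
(d) disagrees with φ on (0,0,0,0,0) (formula → 1, table → 0); rule it out.
(e) is the remaining candidate, and it agrees with φ on all 32 inputs.

e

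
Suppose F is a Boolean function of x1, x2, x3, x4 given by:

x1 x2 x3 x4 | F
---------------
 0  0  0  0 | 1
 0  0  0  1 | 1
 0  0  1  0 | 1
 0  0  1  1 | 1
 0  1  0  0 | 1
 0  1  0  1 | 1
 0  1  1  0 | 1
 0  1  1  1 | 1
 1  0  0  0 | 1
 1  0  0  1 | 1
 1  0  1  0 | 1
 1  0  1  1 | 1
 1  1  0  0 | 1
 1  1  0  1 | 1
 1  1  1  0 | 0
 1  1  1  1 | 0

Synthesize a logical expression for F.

The 0-rows are (1,1,1,0), (1,1,1,1). Take each as a conjunction (x1·x2·x3·¬x4, x1·x2·x3·x4), form their disjunction, and complement — that gives a formula that is 1 everywhere F is.

F(x1, x2, x3, x4) = ((((x1 · x2) · x3) · x4') + (((x1 · x2) · x3) · x4))'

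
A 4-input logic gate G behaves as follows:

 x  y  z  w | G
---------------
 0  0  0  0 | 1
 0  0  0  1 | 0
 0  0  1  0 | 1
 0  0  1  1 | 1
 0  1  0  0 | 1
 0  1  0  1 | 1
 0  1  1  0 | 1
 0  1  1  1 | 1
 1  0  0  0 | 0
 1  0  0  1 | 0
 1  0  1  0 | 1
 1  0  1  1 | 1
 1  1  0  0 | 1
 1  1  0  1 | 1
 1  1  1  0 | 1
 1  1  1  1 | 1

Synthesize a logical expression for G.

There are just 3 zero rows: (0,0,0,1), (1,0,0,0), (1,0,0,1). Their minterms are ¬x·¬y·¬z·w, x·¬y·¬z·¬w, x·¬y·¬z·w; the OR of those covers precisely the 0-outputs, and negating it yields G.

G(x, y, z, w) = (((((x' · y') · z') · w) + (((x · y') · z') · w')) + (((x · y') · z') · w))'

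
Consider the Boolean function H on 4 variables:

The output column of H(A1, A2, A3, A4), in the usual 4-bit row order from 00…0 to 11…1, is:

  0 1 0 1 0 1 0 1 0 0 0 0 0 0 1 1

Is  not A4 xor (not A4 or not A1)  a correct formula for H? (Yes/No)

No

Check the formula against H row by row:
  A1=0, A2=0, A3=0, A4=0: formula gives 0, H = 0 ✓
  A1=0, A2=0, A3=0, A4=1: formula gives 1, H = 1 ✓
  A1=0, A2=0, A3=1, A4=0: formula gives 0, H = 0 ✓
  A1=0, A2=0, A3=1, A4=1: formula gives 1, H = 1 ✓
  …
  A1=1, A2=1, A3=1, A4=0: formula gives 0, but H = 1 ✗
Since they disagree at (1,1,1,0), the expression is not a correct formula for H.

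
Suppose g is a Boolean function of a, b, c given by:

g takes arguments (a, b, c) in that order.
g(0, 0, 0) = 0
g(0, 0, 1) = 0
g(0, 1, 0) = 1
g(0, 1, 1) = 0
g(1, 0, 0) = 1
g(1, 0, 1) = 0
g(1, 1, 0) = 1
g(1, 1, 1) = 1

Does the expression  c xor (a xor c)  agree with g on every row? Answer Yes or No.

No

Check the formula against g row by row:
  a=0, b=0, c=0: formula gives 0, g = 0 ✓
  a=0, b=0, c=1: formula gives 0, g = 0 ✓
  a=0, b=1, c=0: formula gives 0, but g = 1 ✗
Since they disagree at (0,1,0), the expression is not a correct formula for g.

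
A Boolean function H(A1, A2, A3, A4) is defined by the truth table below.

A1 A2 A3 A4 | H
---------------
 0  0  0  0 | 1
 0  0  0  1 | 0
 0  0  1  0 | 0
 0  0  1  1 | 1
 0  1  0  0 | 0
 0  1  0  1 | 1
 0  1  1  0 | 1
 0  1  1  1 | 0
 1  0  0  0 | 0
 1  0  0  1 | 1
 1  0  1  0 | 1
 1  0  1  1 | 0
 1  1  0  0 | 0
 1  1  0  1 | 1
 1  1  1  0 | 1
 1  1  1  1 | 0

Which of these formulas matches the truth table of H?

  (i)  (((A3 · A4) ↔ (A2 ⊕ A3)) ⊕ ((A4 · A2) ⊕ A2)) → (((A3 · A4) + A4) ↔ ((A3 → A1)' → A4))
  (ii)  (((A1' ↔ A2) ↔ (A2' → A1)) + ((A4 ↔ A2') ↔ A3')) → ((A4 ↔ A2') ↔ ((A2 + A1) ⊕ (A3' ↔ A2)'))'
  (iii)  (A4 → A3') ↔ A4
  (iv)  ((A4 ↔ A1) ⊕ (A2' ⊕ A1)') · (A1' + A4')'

(i) disagrees with H on (0,0,0,0) (formula → 0, table → 1); rule it out.
(iii) disagrees with H on (0,0,0,0) (formula → 0, table → 1); rule it out.
(iv) disagrees with H on (0,0,0,0) (formula → 0, table → 1); rule it out.
Only (ii) survives; checking it on all 16 rows confirms it matches H.

ii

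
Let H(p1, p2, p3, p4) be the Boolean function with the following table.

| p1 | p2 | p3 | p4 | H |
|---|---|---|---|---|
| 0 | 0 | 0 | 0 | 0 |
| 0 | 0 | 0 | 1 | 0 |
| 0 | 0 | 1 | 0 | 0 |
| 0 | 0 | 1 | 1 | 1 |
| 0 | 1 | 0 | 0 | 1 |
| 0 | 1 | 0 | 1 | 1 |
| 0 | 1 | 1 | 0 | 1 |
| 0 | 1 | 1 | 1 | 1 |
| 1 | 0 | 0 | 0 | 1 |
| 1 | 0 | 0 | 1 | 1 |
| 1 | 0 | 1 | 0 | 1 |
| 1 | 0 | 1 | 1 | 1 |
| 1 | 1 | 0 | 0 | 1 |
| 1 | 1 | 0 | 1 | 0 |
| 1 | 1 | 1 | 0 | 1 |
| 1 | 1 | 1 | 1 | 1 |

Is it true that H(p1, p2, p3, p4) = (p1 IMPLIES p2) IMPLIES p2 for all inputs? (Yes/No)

No

Evaluate (p1 IMPLIES p2) IMPLIES p2 on each row and compare to H:
  p1=0, p2=0, p3=0, p4=0: formula gives 0, H = 0 ✓
  p1=0, p2=0, p3=0, p4=1: formula gives 0, H = 0 ✓
  p1=0, p2=0, p3=1, p4=0: formula gives 0, H = 0 ✓
  p1=0, p2=0, p3=1, p4=1: formula gives 0, but H = 1 ✗
Since they disagree at (0,0,1,1), the expression is not a correct formula for H.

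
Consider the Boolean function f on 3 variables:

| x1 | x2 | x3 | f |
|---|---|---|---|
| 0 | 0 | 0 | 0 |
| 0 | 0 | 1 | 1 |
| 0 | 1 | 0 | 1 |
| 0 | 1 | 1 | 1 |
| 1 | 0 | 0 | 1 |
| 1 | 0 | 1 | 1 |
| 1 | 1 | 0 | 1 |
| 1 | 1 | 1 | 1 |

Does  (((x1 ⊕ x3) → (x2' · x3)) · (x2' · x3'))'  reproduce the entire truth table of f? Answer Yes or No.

Check the formula against f row by row:
  x1=0, x2=0, x3=0: formula gives 0, f = 0 ✓
  x1=0, x2=0, x3=1: formula gives 1, f = 1 ✓
  x1=0, x2=1, x3=0: formula gives 1, f = 1 ✓
  x1=0, x2=1, x3=1: formula gives 1, f = 1 ✓
  x1=1, x2=0, x3=0: formula gives 1, f = 1 ✓
  … (the remaining 3 rows also agree.)
No disagreement on any input; they are logically equivalent.

Yes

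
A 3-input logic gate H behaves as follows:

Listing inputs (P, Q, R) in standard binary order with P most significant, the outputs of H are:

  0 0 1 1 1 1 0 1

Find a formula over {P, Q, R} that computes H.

H(P, Q, R) = not ((((not P and not Q) and not R) or ((not P and not Q) and R)) or ((P and Q) and not R))

The 0-rows are (0,0,0), (0,0,1), (1,1,0). Take each as a conjunction (¬P·¬Q·¬R, ¬P·¬Q·R, P·Q·¬R), form their disjunction, and complement — that gives a formula that is 1 everywhere H is.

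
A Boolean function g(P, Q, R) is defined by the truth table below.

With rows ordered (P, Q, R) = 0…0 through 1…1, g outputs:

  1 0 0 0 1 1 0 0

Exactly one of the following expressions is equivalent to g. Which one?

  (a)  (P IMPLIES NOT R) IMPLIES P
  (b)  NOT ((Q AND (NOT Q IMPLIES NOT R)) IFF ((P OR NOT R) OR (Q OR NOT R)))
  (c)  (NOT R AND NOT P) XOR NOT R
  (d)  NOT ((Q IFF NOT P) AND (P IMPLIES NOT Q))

(a): at (0,0,0) it gives 0, but g = 1 — eliminated.
(c): at (0,0,0) it gives 0, but g = 1 — eliminated.
(d): at (0,0,1) it gives 1, but g = 0 — eliminated.
(b) is the remaining candidate, and it agrees with g on all 8 inputs.

b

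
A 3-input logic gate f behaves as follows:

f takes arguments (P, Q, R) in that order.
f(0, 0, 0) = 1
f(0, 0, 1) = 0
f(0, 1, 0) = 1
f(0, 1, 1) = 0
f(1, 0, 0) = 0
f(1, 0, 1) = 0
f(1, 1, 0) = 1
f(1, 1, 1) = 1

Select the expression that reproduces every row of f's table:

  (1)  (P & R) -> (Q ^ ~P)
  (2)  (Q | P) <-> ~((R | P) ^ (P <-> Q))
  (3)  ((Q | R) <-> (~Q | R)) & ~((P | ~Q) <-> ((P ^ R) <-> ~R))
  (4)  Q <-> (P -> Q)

2

(1): at (0,0,1) it gives 1, but f = 0 — eliminated.
(3): at (0,0,0) it gives 0, but f = 1 — eliminated.
(4): at (0,0,0) it gives 0, but f = 1 — eliminated.
Only (2) survives; checking it on all 8 rows confirms it matches f.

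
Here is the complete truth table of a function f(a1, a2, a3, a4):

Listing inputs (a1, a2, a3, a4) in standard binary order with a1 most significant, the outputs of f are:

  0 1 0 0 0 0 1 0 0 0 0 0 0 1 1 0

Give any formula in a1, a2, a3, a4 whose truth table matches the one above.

Collect the rows where f=1 — (0,0,0,1), (0,1,1,0), (1,1,0,1), (1,1,1,0) — and write one minterm per row: ¬a1·¬a2·¬a3·a4, ¬a1·a2·a3·¬a4, a1·a2·¬a3·a4, a1·a2·a3·¬a4. Their union (logical OR) reproduces the table exactly.

f(a1, a2, a3, a4) = (((((a1' · a2') · a3') · a4) + (((a1' · a2) · a3) · a4')) + (((a1 · a2) · a3') · a4)) + (((a1 · a2) · a3) · a4')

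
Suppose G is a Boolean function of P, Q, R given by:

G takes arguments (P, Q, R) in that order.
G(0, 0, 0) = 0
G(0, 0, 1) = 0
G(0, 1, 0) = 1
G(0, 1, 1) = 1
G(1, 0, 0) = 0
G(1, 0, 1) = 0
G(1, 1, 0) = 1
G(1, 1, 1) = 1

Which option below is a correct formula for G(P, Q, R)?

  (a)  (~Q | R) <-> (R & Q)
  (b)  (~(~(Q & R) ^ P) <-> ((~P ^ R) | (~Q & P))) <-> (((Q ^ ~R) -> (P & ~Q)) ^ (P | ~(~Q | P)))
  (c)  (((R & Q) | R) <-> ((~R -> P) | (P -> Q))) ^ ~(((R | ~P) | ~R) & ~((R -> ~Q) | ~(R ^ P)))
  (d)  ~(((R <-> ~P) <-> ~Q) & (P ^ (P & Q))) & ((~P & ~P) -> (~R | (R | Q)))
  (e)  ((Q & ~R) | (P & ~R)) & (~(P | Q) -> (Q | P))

(b) disagrees with G on (0,0,0) (formula → 1, table → 0); rule it out.
(c) disagrees with G on (0,0,0) (formula → 1, table → 0); rule it out.
(d) disagrees with G on (0,0,0) (formula → 1, table → 0); rule it out.
(e) disagrees with G on (0,1,1) (formula → 0, table → 1); rule it out.
That leaves (a). Evaluating it on every row reproduces the table of G exactly.

a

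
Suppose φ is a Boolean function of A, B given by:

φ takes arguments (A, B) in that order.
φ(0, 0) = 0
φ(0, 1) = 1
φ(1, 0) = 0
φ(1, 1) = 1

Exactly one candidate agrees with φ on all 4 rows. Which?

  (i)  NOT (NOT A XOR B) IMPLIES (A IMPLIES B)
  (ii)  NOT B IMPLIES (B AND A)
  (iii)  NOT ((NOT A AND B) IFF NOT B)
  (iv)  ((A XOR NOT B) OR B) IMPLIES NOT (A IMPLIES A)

ii

(i): at (0,0) it gives 1, but φ = 0 — eliminated.
(iii): at (0,0) it gives 1, but φ = 0 — eliminated.
(iv): at (0,1) it gives 0, but φ = 1 — eliminated.
(ii) is the remaining candidate, and it agrees with φ on all 4 inputs.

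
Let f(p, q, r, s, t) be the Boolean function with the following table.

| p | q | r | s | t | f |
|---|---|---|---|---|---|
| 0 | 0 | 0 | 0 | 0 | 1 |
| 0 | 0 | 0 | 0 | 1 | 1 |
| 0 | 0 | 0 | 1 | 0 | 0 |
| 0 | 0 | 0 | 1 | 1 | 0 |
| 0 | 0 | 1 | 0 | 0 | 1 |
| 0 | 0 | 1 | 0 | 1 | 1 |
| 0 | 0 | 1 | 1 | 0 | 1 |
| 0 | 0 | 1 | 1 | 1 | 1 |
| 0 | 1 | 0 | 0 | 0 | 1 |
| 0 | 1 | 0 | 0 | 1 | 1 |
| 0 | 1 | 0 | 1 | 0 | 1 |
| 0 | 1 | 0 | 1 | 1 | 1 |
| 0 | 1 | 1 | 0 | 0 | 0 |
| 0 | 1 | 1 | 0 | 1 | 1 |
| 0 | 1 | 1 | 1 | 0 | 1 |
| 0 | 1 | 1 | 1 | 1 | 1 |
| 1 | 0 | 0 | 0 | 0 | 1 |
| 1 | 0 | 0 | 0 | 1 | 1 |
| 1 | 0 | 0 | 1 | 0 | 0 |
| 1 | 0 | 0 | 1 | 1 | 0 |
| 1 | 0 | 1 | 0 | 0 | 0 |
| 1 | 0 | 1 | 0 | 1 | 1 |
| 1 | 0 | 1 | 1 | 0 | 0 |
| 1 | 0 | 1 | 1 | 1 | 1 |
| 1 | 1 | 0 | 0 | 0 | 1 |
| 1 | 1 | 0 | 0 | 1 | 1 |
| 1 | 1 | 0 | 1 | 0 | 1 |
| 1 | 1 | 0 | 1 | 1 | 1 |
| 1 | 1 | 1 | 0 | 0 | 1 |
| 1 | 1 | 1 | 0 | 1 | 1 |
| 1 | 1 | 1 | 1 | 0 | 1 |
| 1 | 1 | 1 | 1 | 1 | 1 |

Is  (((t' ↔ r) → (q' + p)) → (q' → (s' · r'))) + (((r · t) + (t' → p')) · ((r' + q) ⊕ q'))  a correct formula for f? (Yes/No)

No

Test each input against both f and the formula:
  p=0, q=0, r=0, s=0, t=0: formula gives 1, f = 1 ✓
  p=0, q=0, r=0, s=0, t=1: formula gives 1, f = 1 ✓
  p=0, q=0, r=0, s=1, t=0: formula gives 0, f = 0 ✓
  p=0, q=0, r=0, s=1, t=1: formula gives 0, f = 0 ✓
  …
  p=0, q=1, r=1, s=0, t=0: formula gives 1, but f = 0 ✗
A single disagreement suffices: at (0,1,1,0,0) they differ, so the formula does not compute f.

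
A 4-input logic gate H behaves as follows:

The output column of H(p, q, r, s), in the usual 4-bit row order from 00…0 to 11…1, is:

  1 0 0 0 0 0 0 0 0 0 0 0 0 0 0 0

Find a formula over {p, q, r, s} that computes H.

The output is 1 only when every input is 0 — NOR of all inputs.

H(p, q, r, s) = (((p + q) + r) + s)'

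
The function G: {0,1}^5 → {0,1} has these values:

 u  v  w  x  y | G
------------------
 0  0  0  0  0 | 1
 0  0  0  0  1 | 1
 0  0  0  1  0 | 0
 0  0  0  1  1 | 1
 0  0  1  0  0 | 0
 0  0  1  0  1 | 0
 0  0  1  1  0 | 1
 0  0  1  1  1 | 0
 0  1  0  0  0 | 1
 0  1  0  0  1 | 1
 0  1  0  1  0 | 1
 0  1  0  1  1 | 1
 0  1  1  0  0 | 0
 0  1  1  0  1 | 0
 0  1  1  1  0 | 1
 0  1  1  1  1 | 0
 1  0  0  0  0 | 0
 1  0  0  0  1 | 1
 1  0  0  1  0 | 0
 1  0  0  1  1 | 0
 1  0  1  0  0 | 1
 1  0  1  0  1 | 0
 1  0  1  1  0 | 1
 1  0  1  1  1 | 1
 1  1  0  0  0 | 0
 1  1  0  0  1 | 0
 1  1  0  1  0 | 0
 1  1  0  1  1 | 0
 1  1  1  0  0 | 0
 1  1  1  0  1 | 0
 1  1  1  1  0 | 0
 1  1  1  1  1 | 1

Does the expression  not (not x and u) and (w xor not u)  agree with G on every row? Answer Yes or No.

Check the formula against G row by row:
  u=0, v=0, w=0, x=0, y=0: formula gives 1, G = 1 ✓
  u=0, v=0, w=0, x=0, y=1: formula gives 1, G = 1 ✓
  u=0, v=0, w=0, x=1, y=0: formula gives 1, but G = 0 ✗
Row (0,0,0,1,0) is a counterexample, so the formula is not equivalent to G.

No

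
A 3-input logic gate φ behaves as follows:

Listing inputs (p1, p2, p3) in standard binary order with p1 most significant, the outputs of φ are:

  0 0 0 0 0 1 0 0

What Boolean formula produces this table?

Only row (1,0,1) gives 1. That row's minterm p1·¬p2·p3 is φ directly.

φ(p1, p2, p3) = (p1 and not p2) and p3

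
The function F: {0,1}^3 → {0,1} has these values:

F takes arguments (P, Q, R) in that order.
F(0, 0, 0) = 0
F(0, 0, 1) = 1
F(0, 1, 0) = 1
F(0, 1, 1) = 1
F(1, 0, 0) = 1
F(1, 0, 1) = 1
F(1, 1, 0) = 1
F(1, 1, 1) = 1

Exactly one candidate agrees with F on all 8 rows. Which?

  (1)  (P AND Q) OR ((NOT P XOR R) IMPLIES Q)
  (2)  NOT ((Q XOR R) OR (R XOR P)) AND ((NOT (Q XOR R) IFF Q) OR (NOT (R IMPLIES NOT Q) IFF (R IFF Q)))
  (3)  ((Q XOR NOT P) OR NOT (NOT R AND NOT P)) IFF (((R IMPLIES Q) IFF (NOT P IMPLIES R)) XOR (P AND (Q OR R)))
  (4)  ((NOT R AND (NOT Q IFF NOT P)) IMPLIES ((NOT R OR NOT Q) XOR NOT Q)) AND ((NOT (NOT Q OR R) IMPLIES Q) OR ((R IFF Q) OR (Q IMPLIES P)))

4

(1) fails at (1,0,1): the formula yields 0, F is 1.
(2) fails at (0,0,1): the formula yields 0, F is 1.
(3) fails at (0,0,1): the formula yields 0, F is 1.
(4) is the remaining candidate, and it agrees with F on all 8 inputs.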